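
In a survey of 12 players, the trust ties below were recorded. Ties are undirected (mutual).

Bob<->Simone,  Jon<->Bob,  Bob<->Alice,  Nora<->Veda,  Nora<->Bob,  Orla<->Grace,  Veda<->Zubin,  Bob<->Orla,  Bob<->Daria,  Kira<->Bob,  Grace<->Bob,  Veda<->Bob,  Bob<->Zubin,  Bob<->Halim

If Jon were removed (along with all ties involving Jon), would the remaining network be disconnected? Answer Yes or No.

No

Even without Jon, every remaining node can still reach every other (the residual graph is connected), so Jon is not a cut vertex.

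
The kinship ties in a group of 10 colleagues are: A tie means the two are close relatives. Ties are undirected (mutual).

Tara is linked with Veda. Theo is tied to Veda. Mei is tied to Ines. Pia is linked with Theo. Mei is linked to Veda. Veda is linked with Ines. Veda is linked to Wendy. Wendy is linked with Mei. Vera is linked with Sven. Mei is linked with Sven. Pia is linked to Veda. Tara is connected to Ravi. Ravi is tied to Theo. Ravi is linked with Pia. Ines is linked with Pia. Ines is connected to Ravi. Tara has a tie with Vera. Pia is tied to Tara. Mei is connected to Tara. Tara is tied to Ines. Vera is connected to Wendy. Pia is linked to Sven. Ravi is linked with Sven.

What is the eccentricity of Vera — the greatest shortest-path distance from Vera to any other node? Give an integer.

3

Distances from Vera: Ines:2, Mei:2, Pia:2, Ravi:2, Sven:1, Tara:1, Theo:3, Veda:2, Wendy:1.
The largest is 3 (to Theo), so the eccentricity of Vera is 3.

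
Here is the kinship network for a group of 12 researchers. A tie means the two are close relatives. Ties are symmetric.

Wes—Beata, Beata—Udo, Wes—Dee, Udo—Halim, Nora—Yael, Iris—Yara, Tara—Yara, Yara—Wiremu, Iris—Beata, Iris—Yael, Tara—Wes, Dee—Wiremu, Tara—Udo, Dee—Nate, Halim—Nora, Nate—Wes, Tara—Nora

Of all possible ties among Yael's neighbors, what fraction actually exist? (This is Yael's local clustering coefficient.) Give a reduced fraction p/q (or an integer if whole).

Yael's neighbors: Iris and Nora (k = 2).
Possible neighbor pairs: C(2,2) = 1. Edges among them: none → e = 0.
Clustering(Yael) = 0/1.

0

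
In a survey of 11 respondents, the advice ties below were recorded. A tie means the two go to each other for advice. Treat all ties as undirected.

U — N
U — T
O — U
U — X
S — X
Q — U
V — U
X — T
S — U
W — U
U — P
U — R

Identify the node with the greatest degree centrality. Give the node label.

U

Degrees — N:1, O:1, P:1, Q:1, R:1, S:2, T:2, U:10, V:1, W:1, X:3.
The maximum is 10, attained only by U.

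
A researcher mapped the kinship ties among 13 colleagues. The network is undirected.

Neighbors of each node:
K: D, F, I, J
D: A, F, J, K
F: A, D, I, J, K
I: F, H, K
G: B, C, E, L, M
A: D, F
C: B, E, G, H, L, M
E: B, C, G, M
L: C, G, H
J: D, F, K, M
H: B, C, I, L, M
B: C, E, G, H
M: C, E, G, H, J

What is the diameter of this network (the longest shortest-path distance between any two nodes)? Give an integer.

Eccentricity of each node (its greatest distance to any other): A:4, B:4, C:4, D:4, E:4, F:3, G:4, H:3, I:3, J:3, K:3, L:4, M:3.
The maximum eccentricity is 4, realized for instance by the pair D–B via D – J – M – G – B. So the diameter is 4.

4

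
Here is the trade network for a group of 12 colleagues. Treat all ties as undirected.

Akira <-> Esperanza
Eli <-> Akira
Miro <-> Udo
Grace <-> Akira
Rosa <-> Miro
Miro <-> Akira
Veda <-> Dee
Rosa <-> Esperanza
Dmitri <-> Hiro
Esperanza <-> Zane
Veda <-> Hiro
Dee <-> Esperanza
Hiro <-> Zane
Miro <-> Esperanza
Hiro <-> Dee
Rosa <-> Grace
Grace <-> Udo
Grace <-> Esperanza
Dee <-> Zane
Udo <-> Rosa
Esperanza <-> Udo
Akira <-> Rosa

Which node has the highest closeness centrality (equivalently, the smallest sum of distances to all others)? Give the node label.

Farness (sum of distances to all others) for each node — Akira:21, Dee:19, Dmitri:35, Eli:31, Esperanza:16, Grace:22, Hiro:25, Miro:22, Rosa:21, Udo:23, Veda:27, Zane:20.
The smallest farness is 16, for Esperanza, so Esperanza has the highest closeness.

Esperanza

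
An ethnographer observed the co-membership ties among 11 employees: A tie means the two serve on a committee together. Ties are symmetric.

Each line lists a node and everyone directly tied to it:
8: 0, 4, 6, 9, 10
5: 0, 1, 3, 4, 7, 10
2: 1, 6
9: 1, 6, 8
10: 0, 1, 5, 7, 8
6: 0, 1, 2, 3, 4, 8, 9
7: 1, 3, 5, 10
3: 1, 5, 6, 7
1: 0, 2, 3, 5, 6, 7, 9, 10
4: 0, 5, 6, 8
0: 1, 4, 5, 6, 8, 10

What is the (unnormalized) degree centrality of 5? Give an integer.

5 is directly tied to 0, 1, 3, 4, 7, and 10. That is 6 neighbors, so the degree of 5 is 6.

6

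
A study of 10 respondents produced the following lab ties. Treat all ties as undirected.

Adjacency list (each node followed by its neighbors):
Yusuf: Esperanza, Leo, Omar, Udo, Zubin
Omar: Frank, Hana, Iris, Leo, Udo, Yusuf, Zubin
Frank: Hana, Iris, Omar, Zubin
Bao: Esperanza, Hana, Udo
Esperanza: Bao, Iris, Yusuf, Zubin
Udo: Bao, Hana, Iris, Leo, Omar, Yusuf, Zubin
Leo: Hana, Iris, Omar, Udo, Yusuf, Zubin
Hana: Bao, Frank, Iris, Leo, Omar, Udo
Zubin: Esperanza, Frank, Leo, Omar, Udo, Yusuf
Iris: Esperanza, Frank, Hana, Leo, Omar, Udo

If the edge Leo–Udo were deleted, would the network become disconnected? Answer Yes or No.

No

Even without that edge, Leo still reaches Udo via Leo – Yusuf – Udo, so the network stays connected. Not a bridge.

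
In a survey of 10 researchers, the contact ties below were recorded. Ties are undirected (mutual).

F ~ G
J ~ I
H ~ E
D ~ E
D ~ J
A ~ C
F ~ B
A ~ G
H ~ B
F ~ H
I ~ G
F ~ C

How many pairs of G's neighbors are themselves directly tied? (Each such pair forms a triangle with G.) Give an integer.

0

G's neighbors are A, F, and I, but none of them are tied to each other, so no triangle contains G.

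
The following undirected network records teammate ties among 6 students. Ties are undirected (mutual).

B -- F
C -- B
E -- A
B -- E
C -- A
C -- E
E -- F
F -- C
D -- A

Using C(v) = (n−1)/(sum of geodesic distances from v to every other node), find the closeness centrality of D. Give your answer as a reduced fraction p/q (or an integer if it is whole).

Distances from D: A:1, B:3, C:2, E:2, F:3. Sum = 11.
n = 6, so closeness = 5/11.

5/11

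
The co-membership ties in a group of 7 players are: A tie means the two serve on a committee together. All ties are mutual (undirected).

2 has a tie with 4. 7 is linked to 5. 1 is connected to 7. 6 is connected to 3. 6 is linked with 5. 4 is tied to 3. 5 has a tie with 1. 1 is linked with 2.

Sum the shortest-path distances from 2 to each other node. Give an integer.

Distances from 2: 1:1, 3:2, 4:1, 5:2, 6:3, 7:2.
Sum = 1 + 2 + 1 + 2 + 3 + 2 = 11.

11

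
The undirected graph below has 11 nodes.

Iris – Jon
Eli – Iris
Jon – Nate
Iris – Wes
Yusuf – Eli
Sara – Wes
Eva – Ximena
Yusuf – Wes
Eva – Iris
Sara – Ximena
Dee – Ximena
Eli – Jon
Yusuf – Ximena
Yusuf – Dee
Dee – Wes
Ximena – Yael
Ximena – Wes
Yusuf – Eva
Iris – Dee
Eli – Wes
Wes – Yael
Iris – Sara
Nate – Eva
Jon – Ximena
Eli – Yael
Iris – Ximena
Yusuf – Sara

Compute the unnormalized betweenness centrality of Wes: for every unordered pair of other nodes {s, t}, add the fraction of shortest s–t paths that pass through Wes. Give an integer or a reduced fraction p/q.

59/20

Pairs whose geodesics pass through Wes — Eli–Dee: 1/3; Eli–Ximena: 1/5; Eli–Sara: 1/3; Yusuf–Iris: 1/6; Yusuf–Yael: 1/3; Iris–Yael: 1/3; Dee–Yael: 1/2; Dee–Sara: 1/4; Yael–Sara: 1/2.
All other pairs contribute 0.
Summing the contributions gives betweenness(Wes) = 59/20.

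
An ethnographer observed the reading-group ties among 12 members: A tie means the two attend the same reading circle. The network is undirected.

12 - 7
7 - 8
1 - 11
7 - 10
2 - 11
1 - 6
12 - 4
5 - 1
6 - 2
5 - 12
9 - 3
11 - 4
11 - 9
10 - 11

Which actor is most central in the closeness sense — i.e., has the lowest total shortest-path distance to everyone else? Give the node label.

Farness (sum of distances to all others) for each node — 1:23, 2:26, 3:36, 4:23, 5:26, 6:31, 7:26, 8:36, 9:26, 10:23, 11:18, 12:24.
The smallest farness is 18, for 11, so 11 has the highest closeness.

11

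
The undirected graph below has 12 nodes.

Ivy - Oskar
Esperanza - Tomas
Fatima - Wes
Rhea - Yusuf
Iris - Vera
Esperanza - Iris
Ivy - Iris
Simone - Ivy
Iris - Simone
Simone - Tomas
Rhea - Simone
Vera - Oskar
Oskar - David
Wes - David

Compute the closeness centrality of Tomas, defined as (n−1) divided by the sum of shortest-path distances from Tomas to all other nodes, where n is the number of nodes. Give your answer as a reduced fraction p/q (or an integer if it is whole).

11/32

Distances from Tomas: David:4, Esperanza:1, Fatima:6, Iris:2, Ivy:2, Oskar:3, Rhea:2, Simone:1, Vera:3, Wes:5, Yusuf:3. Sum = 32.
n = 12, so closeness = 11/32.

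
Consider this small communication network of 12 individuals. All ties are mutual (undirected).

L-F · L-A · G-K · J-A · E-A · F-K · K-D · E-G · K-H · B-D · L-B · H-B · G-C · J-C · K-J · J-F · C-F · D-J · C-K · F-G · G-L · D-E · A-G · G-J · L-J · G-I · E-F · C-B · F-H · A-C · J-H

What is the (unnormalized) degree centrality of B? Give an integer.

4

B is directly tied to C, D, H, and L. That is 4 neighbors, so the degree of B is 4.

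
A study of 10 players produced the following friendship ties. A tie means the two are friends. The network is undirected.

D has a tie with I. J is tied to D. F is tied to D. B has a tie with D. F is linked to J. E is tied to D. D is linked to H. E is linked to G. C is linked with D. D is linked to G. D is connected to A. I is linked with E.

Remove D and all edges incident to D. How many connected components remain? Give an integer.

Without D, the remaining ties split the others into: {F, J}; {E, G, I}; {H}; {A}; {C}; {B}.
That's 6 separate components.

6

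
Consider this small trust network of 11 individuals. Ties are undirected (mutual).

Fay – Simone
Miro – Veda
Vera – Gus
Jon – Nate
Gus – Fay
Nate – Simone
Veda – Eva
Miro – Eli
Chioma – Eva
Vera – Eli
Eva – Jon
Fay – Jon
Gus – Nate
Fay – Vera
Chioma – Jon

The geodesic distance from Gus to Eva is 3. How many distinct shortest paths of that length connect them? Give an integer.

2

The shortest distance is 3. The length-3 paths are: Gus–Fay–Jon–Eva; Gus–Nate–Jon–Eva.
That gives 2 distinct shortest paths.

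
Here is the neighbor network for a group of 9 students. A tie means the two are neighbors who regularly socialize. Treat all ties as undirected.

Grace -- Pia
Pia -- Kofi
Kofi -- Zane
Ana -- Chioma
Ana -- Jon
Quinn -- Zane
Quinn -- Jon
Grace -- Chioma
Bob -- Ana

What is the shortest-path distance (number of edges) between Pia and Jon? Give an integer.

One shortest route is Pia – Kofi – Zane – Quinn – Jon, which uses 4 edges, and at distance 3 from Pia we only reach {Ana, Quinn}, which does not include Jon. So d(Pia,Jon) = 4.

4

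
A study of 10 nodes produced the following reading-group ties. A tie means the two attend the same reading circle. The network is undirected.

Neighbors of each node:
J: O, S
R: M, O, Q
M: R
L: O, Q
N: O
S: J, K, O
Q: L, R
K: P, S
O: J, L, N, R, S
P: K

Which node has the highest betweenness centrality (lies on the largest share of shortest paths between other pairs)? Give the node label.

Unnormalized betweenness of each node: J:0, K:8, L:3, M:0, N:0, O:25, P:0, Q:1, R:11, S:14.
O has the largest value, 25, making it the main broker — the node through which the most shortest paths run.

O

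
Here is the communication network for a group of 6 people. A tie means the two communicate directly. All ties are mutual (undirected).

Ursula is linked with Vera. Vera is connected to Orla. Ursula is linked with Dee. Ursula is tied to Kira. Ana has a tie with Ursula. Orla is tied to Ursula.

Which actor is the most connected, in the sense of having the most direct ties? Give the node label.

Degrees — Ana:1, Dee:1, Kira:1, Orla:2, Ursula:5, Vera:2.
The maximum is 5, attained only by Ursula.

Ursula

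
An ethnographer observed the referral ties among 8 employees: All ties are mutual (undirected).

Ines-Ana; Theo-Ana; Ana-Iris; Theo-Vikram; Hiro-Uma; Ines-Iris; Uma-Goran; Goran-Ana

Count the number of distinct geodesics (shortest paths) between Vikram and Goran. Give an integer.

1

The shortest distance is 3, and the only length-3 path is Vikram–Theo–Ana–Goran. So there is exactly 1 shortest path.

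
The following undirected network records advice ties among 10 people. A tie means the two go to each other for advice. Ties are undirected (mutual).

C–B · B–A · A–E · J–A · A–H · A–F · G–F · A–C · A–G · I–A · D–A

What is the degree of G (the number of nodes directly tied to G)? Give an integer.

G is directly tied to A and F. That is 2 neighbors, so the degree of G is 2.

2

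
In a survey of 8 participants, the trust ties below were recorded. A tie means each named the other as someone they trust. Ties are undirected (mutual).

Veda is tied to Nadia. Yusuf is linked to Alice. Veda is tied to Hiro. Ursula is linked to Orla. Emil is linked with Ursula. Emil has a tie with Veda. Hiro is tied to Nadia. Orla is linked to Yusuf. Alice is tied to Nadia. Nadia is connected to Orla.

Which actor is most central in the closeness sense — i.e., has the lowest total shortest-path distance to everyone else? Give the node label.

Nadia

Farness (sum of distances to all others) for each node — Alice:14, Emil:14, Hiro:14, Nadia:10, Orla:11, Ursula:14, Veda:12, Yusuf:15.
The smallest farness is 10, for Nadia, so Nadia has the highest closeness.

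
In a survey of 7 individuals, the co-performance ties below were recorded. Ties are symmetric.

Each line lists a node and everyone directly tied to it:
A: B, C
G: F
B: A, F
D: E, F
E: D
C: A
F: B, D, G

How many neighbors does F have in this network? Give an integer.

F is directly tied to B, D, and G. That is 3 neighbors, so the degree of F is 3.

3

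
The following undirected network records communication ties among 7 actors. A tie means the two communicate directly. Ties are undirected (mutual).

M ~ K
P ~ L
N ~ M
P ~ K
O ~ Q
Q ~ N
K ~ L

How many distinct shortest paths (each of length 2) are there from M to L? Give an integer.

1

The shortest distance is 2, and the only length-2 path is M–K–L. So there is exactly 1 shortest path.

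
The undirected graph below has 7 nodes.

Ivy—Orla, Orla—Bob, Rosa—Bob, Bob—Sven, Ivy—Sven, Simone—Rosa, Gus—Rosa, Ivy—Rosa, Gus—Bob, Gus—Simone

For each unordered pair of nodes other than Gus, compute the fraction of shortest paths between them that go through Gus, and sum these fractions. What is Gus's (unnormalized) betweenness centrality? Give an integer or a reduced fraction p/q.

7/6

Pairs whose geodesics pass through Gus — Bob–Simone: 1/2; Orla–Simone: 1/3; Sven–Simone: 1/3.
All other pairs contribute 0.
Summing the contributions gives betweenness(Gus) = 7/6.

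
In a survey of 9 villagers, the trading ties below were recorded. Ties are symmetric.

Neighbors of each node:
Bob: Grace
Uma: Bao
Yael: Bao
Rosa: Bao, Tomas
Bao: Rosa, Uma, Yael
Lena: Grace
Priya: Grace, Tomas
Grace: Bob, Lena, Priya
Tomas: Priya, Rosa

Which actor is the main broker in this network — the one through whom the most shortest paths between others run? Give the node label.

Tomas

Unnormalized betweenness of each node: Bao:13, Bob:0, Grace:13, Lena:0, Priya:15, Rosa:15, Tomas:16, Uma:0, Yael:0.
Tomas has the largest value, 16, making it the main broker — the node through which the most shortest paths run.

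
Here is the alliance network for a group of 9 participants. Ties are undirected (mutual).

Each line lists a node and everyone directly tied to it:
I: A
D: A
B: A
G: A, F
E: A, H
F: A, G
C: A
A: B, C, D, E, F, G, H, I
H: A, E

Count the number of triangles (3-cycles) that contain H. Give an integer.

1

H's neighbors: A and E.
Neighbor pairs that are themselves tied: H–A–E. Each forms one triangle with H, for 1 in total.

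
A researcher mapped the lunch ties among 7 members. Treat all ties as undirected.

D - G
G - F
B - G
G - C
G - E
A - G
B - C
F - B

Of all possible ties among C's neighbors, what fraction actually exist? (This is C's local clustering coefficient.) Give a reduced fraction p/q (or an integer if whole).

1

C's neighbors: B and G (k = 2).
Possible neighbor pairs: C(2,2) = 1. Edges among them: B–G → e = 1.
Clustering(C) = 1/1.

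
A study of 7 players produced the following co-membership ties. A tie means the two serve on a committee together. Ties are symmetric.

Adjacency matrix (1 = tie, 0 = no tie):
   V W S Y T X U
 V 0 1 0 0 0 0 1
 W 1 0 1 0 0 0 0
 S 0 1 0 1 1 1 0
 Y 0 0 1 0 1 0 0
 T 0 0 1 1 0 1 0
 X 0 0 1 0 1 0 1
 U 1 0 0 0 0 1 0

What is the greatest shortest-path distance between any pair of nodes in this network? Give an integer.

3

Eccentricity of each node (its greatest distance to any other): S:2, T:3, U:3, V:3, W:2, X:2, Y:3.
The maximum eccentricity is 3, realized for instance by the pair V–Y via V – W – S – Y. So the diameter is 3.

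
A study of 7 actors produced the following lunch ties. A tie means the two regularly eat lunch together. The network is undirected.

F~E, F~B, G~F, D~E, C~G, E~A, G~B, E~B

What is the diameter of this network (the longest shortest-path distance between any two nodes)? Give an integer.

Eccentricity of each node (its greatest distance to any other): A:4, B:2, C:4, D:4, E:3, F:2, G:3.
The maximum eccentricity is 4, realized for instance by the pair D–C via D – E – F – G – C. So the diameter is 4.

4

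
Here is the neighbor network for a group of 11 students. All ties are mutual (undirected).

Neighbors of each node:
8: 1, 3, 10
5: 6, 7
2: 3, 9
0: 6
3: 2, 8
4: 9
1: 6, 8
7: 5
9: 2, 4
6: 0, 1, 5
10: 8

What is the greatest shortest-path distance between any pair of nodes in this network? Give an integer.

8

Eccentricity of each node (its greatest distance to any other): 0:7, 1:5, 2:6, 3:5, 4:8, 5:7, 6:6, 7:8, 8:4, 9:7, 10:5.
The maximum eccentricity is 8, realized for instance by the pair 7–4 via 7 – 5 – 6 – 1 – 8 – 3 – 2 – 9 – 4. So the diameter is 8.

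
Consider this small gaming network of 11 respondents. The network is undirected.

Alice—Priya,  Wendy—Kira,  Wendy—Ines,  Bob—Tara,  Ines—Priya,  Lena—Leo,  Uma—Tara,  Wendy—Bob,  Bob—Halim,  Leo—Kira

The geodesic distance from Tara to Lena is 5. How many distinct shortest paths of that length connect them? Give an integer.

The shortest distance is 5, and the only length-5 path is Tara–Bob–Wendy–Kira–Leo–Lena. So there is exactly 1 shortest path.

1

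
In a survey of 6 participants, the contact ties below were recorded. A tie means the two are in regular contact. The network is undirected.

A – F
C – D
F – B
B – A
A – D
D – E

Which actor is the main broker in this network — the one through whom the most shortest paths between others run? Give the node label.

D

Unnormalized betweenness of each node: A:6, B:0, C:0, D:7, E:0, F:0.
D has the largest value, 7, making it the main broker — the node through which the most shortest paths run.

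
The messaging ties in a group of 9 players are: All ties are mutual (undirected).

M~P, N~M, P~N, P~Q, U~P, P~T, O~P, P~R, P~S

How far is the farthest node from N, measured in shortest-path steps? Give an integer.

Distances from N: M:1, O:2, P:1, Q:2, R:2, S:2, T:2, U:2.
The largest is 2 (to S, R, U, T, Q, and O), so the eccentricity of N is 2.

2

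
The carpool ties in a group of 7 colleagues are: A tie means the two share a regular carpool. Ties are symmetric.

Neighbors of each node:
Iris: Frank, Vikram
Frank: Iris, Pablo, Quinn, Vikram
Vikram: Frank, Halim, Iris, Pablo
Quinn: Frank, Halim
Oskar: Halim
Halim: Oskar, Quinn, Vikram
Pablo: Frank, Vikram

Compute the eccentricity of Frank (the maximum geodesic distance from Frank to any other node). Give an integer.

3

Distances from Frank: Halim:2, Iris:1, Oskar:3, Pablo:1, Quinn:1, Vikram:1.
The largest is 3 (to Oskar), so the eccentricity of Frank is 3.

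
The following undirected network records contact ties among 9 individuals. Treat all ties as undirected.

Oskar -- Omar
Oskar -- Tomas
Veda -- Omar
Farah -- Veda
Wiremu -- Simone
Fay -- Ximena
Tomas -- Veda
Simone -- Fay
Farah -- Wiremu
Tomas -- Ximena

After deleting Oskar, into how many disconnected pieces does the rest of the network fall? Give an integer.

Oskar's neighbors (Omar and Tomas) remain reachable from one another through other ties, so the rest of the network stays in one piece.

1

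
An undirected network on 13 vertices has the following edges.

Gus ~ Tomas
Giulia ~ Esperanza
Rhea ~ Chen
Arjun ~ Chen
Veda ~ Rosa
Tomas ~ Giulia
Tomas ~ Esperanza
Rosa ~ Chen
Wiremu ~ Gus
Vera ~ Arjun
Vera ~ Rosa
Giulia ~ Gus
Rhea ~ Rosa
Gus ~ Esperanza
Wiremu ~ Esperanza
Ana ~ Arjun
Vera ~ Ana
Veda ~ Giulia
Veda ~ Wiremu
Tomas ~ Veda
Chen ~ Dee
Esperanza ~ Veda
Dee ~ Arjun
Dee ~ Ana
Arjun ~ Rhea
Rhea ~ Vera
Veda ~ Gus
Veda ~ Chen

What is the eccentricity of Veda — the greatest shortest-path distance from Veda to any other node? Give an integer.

3

Distances from Veda: Ana:3, Arjun:2, Chen:1, Dee:2, Esperanza:1, Giulia:1, Gus:1, Rhea:2, Rosa:1, Tomas:1, Vera:2, Wiremu:1.
The largest is 3 (to Ana), so the eccentricity of Veda is 3.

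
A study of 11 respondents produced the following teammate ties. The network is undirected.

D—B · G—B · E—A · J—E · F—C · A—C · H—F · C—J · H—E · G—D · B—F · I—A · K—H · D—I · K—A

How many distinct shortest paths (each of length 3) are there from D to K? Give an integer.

1

The shortest distance is 3, and the only length-3 path is D–I–A–K. So there is exactly 1 shortest path.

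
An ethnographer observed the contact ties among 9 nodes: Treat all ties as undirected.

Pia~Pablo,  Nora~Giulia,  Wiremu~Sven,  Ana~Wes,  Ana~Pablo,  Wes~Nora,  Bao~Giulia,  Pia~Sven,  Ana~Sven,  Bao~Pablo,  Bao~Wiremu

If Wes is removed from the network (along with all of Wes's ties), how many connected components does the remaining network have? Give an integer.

Wes's neighbors (Ana and Nora) remain reachable from one another through other ties, so the rest of the network stays in one piece.

1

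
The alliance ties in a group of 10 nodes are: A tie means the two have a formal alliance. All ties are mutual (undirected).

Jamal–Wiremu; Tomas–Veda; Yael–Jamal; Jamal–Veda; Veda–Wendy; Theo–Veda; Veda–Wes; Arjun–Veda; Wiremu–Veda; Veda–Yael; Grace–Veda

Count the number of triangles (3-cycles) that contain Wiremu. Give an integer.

Wiremu's neighbors: Jamal and Veda.
Neighbor pairs that are themselves tied: Wiremu–Jamal–Veda. Each forms one triangle with Wiremu, for 1 in total.

1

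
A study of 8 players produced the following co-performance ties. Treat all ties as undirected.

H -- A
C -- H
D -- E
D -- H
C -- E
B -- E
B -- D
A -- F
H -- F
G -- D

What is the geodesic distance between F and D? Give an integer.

One shortest route is F – H – D, which uses 2 edges, and F and D are not directly tied, so nothing shorter exists. So d(F,D) = 2.

2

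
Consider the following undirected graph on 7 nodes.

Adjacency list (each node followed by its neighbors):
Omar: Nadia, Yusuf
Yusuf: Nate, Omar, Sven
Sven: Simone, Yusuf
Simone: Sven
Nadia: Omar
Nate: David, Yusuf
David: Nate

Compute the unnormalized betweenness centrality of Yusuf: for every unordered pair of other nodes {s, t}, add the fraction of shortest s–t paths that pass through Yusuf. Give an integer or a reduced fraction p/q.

Pairs whose geodesics pass through Yusuf — Omar–David: 1; Omar–Nate: 1; Omar–Simone: 1; Omar–Sven: 1; Nadia–David: 1; Nadia–Nate: 1; Nadia–Simone: 1; Nadia–Sven: 1; David–Simone: 1; David–Sven: 1; Nate–Simone: 1; Nate–Sven: 1.
All other pairs contribute 0.
Summing the contributions gives betweenness(Yusuf) = 12.

12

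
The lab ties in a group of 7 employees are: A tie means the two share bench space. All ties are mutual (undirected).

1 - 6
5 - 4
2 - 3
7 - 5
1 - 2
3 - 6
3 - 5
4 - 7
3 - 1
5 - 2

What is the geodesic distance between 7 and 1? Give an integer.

3

One shortest route is 7 – 5 – 2 – 1, which uses 3 edges, and at distance 2 from 7 we only reach {2, 3}, which does not include 1. So d(7,1) = 3.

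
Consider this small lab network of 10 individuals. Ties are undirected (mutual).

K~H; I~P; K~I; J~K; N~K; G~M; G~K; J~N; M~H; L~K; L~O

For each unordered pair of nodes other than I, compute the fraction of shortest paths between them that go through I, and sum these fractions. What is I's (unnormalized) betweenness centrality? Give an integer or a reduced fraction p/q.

8

Pairs whose geodesics pass through I — N–P: 1; K–P: 1; H–P: 1; P–J: 1; P–M: 2/2; P–O: 1; P–G: 1; P–L: 1.
All other pairs contribute 0.
Summing the contributions gives betweenness(I) = 8.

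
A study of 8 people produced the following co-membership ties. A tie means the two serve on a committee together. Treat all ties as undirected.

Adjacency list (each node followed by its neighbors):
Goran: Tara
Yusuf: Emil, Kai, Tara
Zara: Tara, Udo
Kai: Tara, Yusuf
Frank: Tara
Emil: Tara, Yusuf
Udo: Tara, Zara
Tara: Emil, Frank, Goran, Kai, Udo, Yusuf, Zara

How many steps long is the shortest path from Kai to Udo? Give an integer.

2

One shortest route is Kai – Tara – Udo, which uses 2 edges, and Kai and Udo are not directly tied, so nothing shorter exists. So d(Kai,Udo) = 2.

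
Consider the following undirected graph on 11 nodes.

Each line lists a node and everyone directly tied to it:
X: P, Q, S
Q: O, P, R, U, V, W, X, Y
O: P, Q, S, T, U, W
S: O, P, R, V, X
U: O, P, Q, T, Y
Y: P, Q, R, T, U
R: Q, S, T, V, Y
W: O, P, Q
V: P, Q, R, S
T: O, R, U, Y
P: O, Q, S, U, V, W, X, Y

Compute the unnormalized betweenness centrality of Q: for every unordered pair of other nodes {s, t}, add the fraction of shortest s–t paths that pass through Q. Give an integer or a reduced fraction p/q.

Pairs whose geodesics pass through Q — U–V: 1/2; U–R: 1/3; U–X: 1/2; U–W: 1/3; V–Y: 1/3; V–X: 1/3; V–O: 1/3; V–W: 1/2; Y–X: 1/2; Y–O: 1/4; Y–W: 1/2; P–R: 1/4; R–X: 1/2; R–O: 1/3 … (+4 more pairs).
All other pairs contribute 0.
Summing the contributions gives betweenness(Q) = 70/9.

70/9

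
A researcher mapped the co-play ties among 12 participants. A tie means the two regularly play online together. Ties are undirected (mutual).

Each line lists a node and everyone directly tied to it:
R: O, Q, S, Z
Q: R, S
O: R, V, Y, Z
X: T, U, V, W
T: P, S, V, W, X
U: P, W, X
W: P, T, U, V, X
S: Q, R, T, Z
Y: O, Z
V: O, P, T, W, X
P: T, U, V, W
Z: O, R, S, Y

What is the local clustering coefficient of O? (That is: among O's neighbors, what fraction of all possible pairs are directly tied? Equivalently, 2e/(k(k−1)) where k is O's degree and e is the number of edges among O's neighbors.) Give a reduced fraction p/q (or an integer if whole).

O's neighbors: R, V, Y, and Z (k = 4).
Possible neighbor pairs: C(4,2) = 6. Edges among them: R–Z, Y–Z → e = 2.
Clustering(O) = 2/6 = 1/3.

1/3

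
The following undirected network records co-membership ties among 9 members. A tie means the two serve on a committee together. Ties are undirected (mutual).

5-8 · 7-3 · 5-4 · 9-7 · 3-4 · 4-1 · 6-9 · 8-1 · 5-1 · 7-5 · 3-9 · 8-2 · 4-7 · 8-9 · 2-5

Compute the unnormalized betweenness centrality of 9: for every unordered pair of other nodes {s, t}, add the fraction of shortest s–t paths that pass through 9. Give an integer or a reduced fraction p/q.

Pairs whose geodesics pass through 9 — 2–3: 1/3; 2–6: 1; 3–8: 1; 3–6: 1; 5–6: 2/2; 8–6: 1; 8–7: 1/2; 6–1: 1; 6–4: 2/2; 6–7: 1.
All other pairs contribute 0.
Summing the contributions gives betweenness(9) = 53/6.

53/6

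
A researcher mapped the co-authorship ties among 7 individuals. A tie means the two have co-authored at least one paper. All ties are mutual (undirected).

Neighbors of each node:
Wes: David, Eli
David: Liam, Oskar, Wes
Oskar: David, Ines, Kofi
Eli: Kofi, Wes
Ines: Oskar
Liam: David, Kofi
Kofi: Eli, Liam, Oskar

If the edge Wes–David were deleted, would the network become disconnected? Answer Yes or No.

No

Even without that edge, Wes still reaches David via Wes – Eli – Kofi – Oskar – David, so the network stays connected. Not a bridge.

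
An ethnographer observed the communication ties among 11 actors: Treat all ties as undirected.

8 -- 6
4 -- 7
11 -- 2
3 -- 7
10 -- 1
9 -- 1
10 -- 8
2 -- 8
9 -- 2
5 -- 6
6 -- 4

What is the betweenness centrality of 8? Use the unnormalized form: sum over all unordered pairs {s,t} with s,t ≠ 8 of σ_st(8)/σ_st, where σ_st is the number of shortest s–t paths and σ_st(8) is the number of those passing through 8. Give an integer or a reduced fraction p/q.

Pairs whose geodesics pass through 8 — 3–9: 1; 3–1: 1; 3–2: 1; 3–11: 1; 3–10: 1; 9–6: 1; 9–5: 1; 9–4: 1; 9–7: 1; 6–1: 1; 6–2: 1; 6–11: 1; 6–10: 1; 5–1: 1 … (+13 more pairs).
All other pairs contribute 0.
Summing the contributions gives betweenness(8) = 27.

27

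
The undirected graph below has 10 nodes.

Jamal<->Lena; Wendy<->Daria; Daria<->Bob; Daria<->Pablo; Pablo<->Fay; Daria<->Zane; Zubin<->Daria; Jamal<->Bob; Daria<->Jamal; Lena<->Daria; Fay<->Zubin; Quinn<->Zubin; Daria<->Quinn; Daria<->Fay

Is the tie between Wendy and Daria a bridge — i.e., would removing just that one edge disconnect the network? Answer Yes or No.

Without the Wendy–Daria edge there is no alternate route between Wendy and Daria, so the network disconnects. It is a bridge.

Yes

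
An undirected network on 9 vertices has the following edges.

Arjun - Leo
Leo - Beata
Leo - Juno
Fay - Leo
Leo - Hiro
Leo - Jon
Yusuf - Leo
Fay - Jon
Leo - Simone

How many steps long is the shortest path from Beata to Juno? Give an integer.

2

One shortest route is Beata – Leo – Juno, which uses 2 edges, and Beata and Juno are not directly tied, so nothing shorter exists. So d(Beata,Juno) = 2.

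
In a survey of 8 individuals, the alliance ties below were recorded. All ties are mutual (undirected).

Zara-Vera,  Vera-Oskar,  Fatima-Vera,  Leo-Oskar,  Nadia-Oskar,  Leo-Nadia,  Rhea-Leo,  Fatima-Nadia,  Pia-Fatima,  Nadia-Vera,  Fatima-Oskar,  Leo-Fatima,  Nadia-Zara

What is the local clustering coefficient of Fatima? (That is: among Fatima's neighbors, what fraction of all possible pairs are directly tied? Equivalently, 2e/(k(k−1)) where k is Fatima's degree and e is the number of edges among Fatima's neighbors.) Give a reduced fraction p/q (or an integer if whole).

Fatima's neighbors: Leo, Nadia, Oskar, Pia, and Vera (k = 5).
Possible neighbor pairs: C(5,2) = 10. Edges among them: Leo–Nadia, Leo–Oskar, Nadia–Oskar, Nadia–Vera, Oskar–Vera → e = 5.
Clustering(Fatima) = 5/10 = 1/2.

1/2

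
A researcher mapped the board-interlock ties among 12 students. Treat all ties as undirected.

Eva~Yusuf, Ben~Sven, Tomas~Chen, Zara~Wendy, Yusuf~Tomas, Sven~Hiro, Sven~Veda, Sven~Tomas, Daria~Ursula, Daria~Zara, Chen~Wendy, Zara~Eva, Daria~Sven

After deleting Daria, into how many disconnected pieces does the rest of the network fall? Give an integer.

Without Daria, the remaining ties split the others into: {Ben, Chen, Eva, Hiro, Sven, Tomas, Veda, Wendy, Yusuf, Zara}; {Ursula}.
That's 2 separate components.

2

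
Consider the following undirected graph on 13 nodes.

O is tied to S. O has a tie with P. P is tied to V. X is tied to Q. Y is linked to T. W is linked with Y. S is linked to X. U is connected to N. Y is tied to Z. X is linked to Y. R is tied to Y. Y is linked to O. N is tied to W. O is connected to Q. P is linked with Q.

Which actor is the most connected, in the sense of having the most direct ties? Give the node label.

Degrees — N:2, O:4, P:3, Q:3, R:1, S:2, T:1, U:1, V:1, W:2, X:3, Y:6, Z:1.
The maximum is 6, attained only by Y.

Y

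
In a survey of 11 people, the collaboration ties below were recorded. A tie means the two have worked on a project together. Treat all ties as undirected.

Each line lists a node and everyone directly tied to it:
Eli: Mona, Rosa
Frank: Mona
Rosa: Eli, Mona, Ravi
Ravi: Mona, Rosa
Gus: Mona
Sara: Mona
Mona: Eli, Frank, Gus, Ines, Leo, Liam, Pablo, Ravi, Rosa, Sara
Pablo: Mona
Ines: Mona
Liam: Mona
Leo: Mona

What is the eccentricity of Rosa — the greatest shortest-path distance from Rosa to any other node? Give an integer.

2

Distances from Rosa: Eli:1, Frank:2, Gus:2, Ines:2, Leo:2, Liam:2, Mona:1, Pablo:2, Ravi:1, Sara:2.
The largest is 2 (to Gus, Liam, Sara, Frank, Ines, Pablo, and Leo), so the eccentricity of Rosa is 2.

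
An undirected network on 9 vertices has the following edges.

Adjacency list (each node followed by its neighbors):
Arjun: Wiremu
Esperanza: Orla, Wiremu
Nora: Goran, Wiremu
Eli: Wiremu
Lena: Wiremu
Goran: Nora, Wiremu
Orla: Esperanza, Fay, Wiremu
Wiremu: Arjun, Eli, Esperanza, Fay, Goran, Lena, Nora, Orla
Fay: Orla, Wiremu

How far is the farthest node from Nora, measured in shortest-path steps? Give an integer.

Distances from Nora: Arjun:2, Eli:2, Esperanza:2, Fay:2, Goran:1, Lena:2, Orla:2, Wiremu:1.
The largest is 2 (to Eli, Esperanza, Orla, Lena, Fay, and Arjun), so the eccentricity of Nora is 2.

2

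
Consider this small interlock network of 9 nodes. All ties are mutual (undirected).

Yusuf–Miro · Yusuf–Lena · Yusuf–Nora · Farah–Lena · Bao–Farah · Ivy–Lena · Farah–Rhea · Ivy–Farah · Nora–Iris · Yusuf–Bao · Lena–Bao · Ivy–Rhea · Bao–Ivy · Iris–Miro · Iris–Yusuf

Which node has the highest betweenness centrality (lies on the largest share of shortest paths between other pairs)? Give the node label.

Yusuf

Unnormalized betweenness of each node: Bao:6, Farah:3, Iris:1/2, Ivy:3, Lena:6, Miro:0, Nora:0, Rhea:0, Yusuf:31/2.
Yusuf has the largest value, 31/2, making it the main broker — the node through which the most shortest paths run.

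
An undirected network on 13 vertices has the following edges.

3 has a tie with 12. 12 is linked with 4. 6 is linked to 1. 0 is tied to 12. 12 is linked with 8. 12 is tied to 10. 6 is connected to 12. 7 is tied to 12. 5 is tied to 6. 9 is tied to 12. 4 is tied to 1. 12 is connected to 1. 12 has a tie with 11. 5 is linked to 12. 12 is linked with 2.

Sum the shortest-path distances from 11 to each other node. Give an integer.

23

Distances from 11: 0:2, 1:2, 2:2, 3:2, 4:2, 5:2, 6:2, 7:2, 8:2, 9:2, 10:2, 12:1.
Sum = 2 + 2 + 2 + 2 + 2 + 2 + 2 + 2 + 2 + 2 + 2 + 1 = 23.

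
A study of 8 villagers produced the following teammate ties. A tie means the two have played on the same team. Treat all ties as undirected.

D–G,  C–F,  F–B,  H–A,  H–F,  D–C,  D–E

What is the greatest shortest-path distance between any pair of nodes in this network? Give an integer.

5

Eccentricity of each node (its greatest distance to any other): A:5, B:4, C:3, D:4, E:5, F:3, G:5, H:4.
The maximum eccentricity is 5, realized for instance by the pair G–A via G – D – C – F – H – A. So the diameter is 5.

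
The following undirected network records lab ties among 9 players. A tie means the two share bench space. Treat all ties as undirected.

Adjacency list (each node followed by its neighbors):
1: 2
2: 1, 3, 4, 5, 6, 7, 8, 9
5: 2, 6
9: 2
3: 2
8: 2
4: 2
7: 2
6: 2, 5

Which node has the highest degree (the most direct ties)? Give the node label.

2

Degrees — 1:1, 2:8, 3:1, 4:1, 5:2, 6:2, 7:1, 8:1, 9:1.
The maximum is 8, attained only by 2.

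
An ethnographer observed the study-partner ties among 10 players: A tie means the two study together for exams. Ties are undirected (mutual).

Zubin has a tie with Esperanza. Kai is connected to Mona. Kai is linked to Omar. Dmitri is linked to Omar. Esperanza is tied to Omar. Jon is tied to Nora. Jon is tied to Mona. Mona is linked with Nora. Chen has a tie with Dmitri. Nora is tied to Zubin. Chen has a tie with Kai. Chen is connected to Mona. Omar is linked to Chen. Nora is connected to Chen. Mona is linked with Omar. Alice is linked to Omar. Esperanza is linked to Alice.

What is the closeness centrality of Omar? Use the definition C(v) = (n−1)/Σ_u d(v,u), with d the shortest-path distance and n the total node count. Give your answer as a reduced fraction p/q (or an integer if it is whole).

Distances from Omar: Alice:1, Chen:1, Dmitri:1, Esperanza:1, Jon:2, Kai:1, Mona:1, Nora:2, Zubin:2. Sum = 12.
n = 10, so closeness = 9/12 = 3/4.

3/4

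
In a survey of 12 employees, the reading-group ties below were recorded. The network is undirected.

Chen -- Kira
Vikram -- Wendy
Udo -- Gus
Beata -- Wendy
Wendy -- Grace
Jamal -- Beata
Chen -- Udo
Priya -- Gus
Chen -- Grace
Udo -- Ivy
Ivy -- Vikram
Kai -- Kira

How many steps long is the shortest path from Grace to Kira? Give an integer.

One shortest route is Grace – Chen – Kira, which uses 2 edges, and Grace and Kira are not directly tied, so nothing shorter exists. So d(Grace,Kira) = 2.

2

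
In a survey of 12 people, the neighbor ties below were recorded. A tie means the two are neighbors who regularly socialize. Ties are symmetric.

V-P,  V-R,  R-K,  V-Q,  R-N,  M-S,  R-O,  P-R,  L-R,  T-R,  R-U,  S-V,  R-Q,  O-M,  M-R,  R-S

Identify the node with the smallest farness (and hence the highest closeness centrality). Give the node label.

R

Farness (sum of distances to all others) for each node — K:21, L:21, M:19, N:21, O:20, P:20, Q:20, R:11, S:19, T:21, U:21, V:18.
The smallest farness is 11, for R, so R has the highest closeness.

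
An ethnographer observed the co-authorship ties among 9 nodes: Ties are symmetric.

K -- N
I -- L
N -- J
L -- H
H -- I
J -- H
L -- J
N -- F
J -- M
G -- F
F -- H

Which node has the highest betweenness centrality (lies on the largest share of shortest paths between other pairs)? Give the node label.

J

Unnormalized betweenness of each node: F:26/3, G:0, H:25/3, I:0, J:34/3, K:0, L:5/3, M:0, N:9.
J has the largest value, 34/3, making it the main broker — the node through which the most shortest paths run.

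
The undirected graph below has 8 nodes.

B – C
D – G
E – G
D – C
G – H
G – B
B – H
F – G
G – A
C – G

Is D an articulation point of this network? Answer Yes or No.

No

Even without D, every remaining node can still reach every other (the residual graph is connected), so D is not a cut vertex.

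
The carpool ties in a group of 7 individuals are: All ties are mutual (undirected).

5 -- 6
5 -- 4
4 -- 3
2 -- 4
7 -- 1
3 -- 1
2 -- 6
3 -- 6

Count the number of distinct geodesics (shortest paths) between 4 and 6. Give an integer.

The shortest distance is 2. The length-2 paths are: 4–5–6; 4–2–6; 4–3–6.
That gives 3 distinct shortest paths.

3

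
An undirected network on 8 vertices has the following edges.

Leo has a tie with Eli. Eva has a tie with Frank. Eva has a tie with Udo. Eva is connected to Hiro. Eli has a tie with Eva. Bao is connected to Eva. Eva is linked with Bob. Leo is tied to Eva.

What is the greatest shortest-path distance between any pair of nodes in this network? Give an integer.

Eccentricity of each node (its greatest distance to any other): Bao:2, Bob:2, Eli:2, Eva:1, Frank:2, Hiro:2, Leo:2, Udo:2.
The maximum eccentricity is 2, realized for instance by the pair Leo–Udo via Leo – Eva – Udo. So the diameter is 2.

2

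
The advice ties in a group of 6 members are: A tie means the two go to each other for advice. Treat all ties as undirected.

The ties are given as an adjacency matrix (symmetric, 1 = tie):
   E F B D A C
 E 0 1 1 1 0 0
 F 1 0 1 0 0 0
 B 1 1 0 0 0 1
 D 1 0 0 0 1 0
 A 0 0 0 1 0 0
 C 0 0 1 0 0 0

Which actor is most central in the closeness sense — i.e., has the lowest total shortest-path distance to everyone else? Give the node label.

Farness (sum of distances to all others) for each node — A:13, B:8, C:12, D:9, E:7, F:9.
The smallest farness is 7, for E, so E has the highest closeness.

E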